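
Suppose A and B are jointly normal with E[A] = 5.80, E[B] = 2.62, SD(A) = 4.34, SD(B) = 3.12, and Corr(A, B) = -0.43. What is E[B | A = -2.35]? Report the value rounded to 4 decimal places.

5.1394

E[B | A=x] = μ_B + ρ(σ_B/σ_A)(x − μ_A) for jointly normal variables.
E[B | A=-2.35] = 2.62 + (-0.43)·(3.12/4.34)·(-2.35 − (5.80)) = 2.62 + (-0.309124)·(-8.15) = 5.1394.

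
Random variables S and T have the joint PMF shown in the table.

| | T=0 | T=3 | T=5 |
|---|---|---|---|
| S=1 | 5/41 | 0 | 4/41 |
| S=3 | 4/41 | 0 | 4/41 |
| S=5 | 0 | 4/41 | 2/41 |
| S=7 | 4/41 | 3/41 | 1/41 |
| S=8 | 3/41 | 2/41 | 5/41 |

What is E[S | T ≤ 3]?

126/25

P(T ≤ 3) = 25/41.
Σ S·P over the event = 1·(5/41) + 3·(4/41) + 5·(4/41) + 7·(4/41) + 7·(3/41) + 8·(3/41) + 8·(2/41) = 126/41.
E[S | T ≤ 3] = (126/41) / (25/41) = 126/25.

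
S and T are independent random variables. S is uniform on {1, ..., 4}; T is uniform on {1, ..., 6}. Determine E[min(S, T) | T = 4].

P(T = 4) = 1/6.
Summing min(S,T)·P(x,y) over outcomes with T = 4 gives 5/12.
E[min(S, T) | T = 4] = (5/12) / (1/6) = 5/2.

5/2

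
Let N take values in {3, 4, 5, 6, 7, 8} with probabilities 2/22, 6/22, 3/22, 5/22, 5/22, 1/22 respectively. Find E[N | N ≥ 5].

P(N ≥ 5) = 7/11.
Σ over the event: 5·3/22 + 6·5/22 + 7·5/22 + 8·1/22 = 4.
E[N | N ≥ 5] = (4) / (7/11) = 44/7.

44/7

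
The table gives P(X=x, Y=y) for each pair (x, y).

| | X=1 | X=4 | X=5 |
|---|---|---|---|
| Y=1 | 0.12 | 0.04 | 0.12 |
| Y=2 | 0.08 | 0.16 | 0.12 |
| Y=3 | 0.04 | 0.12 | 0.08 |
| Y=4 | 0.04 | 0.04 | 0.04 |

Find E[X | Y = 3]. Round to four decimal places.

P(Y = 3) = 0.24.
Σ X·P over the event = 1·(0.04) + 4·(0.12) + 5·(0.08) = 0.92.
E[X | Y = 3] = (0.92) / (0.24) = 3.8333.

3.8333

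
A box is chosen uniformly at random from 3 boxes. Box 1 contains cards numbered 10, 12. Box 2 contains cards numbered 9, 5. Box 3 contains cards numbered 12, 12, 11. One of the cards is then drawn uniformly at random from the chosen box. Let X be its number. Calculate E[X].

E[X | box 1] = (10+12)/2 = 11.
E[X | box 2] = (9+5)/2 = 7.
E[X | box 3] = (12+12+11)/3 = 35/3.
By the law of total expectation,
E[X] = (1/3)·(11) + (1/3)·(7) + (1/3)·(35/3) = 89/9.

89/9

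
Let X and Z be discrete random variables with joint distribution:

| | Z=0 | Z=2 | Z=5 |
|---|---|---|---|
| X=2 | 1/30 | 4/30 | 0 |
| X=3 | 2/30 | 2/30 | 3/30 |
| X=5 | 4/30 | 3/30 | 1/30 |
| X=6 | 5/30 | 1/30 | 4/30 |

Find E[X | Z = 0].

29/6

P(Z = 0) = 2/5.
Σ X·P over the event = 2·(1/30) + 3·(2/30) + 5·(4/30) + 6·(5/30) = 29/15.
E[X | Z = 0] = (29/15) / (2/5) = 29/6.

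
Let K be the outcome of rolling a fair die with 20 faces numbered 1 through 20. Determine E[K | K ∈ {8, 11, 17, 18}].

27/2

P(K ∈ {8, 11, 17, 18}) = 1/5.
Σ over the event: 8·1/20 + 11·1/20 + 17·1/20 + 18·1/20 = 27/10.
E[K | K ∈ {8, 11, 17, 18}] = (27/10) / (1/5) = 27/2.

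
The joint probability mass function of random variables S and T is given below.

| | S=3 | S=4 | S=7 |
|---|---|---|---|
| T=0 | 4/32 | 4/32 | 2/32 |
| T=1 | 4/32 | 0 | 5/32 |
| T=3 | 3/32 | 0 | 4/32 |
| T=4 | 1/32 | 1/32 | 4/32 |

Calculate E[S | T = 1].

47/9

P(T = 1) = 9/32.
Summing S·P(S=x,T=y) over the conditioning event gives 47/32.
E[S | T = 1] = (47/32) / (9/32) = 47/9.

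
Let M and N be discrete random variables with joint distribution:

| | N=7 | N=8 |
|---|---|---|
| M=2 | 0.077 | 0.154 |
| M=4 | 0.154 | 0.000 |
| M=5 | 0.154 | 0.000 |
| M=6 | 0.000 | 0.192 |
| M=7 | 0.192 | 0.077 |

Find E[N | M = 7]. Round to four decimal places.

P(M = 7) = 0.269.
Σ N·P over the event = 7·(0.192) + 8·(0.077) = 1.960.
E[N | M = 7] = (1.960) / (0.269) = 7.2862.

7.2862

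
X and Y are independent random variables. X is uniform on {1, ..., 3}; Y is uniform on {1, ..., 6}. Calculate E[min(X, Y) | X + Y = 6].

Outcomes with X + Y = 6: (1,5), (2,4), (3,3), each with probability 1/18.
E[min(X, Y) | X + Y = 6] = (1 + 2 + 3) / 3 = 2.

2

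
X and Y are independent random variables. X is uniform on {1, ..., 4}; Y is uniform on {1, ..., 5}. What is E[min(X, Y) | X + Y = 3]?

1

Outcomes with X + Y = 3: (1,2), (2,1), each with probability 1/20.
E[min(X, Y) | X + Y = 3] = (1 + 1) / 2 = 1.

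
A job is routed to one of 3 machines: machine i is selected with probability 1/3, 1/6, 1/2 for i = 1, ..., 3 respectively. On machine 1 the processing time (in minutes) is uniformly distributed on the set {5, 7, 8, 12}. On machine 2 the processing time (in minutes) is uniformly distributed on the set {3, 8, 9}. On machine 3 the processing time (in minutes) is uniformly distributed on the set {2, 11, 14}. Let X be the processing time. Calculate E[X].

E[X | machine 1] = (5+7+8+12)/4 = 8.
E[X | machine 2] = (3+8+9)/3 = 20/3.
E[X | machine 3] = (2+11+14)/3 = 9.
E[X] = (1/3)·(8) + (1/6)·(20/3) + (1/2)·(9) = 149/18.

149/18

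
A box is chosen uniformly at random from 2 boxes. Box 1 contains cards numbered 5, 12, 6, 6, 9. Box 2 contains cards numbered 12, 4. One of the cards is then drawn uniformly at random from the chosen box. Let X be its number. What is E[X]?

E[X | box 1] = (5+12+6+6+9)/5 = 38/5.
E[X | box 2] = (12+4)/2 = 8.
E[X] = (1/2)·(38/5) + (1/2)·(8) = 39/5.

39/5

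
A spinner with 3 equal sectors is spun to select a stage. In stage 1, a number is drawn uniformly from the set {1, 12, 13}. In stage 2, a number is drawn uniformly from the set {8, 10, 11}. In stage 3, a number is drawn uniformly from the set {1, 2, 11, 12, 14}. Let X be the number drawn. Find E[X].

79/9

E[X | stage 1] = (1+12+13)/3 = 26/3.
E[X | stage 2] = (8+10+11)/3 = 29/3.
E[X | stage 3] = (1+2+11+12+14)/5 = 8.
E[X] = (1/3)·(26/3) + (1/3)·(29/3) + (1/3)·(8) = 79/9.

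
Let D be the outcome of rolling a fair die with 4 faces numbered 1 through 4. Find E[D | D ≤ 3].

2

Given D ≤ 3, D is equally likely to be any of {1, 2, 3}.
E[D | D ≤ 3] = (1 + 2 + 3) / 3 = 2.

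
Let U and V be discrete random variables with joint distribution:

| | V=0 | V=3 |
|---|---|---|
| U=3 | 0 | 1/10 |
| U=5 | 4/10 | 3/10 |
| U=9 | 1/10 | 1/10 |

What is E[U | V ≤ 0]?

P(V ≤ 0) = 1/2.
Σ U·P over the event = 5·(4/10) + 9·(1/10) = 29/10.
E[U | V ≤ 0] = (29/10) / (1/2) = 29/5.

29/5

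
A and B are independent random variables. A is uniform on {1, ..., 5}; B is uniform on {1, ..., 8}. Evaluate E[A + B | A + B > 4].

P(A + B > 4) = 17/20.
Summing (A+B)·P(x,y) over outcomes with A + B > 4 gives 7.
E[A + B | A + B > 4] = (7) / (17/20) = 140/17.

140/17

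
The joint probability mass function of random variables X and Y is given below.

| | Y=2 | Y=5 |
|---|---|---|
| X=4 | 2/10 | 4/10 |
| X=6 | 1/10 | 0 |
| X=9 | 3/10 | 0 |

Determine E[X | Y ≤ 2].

P(Y ≤ 2) = 3/5.
Σ X·P over the event = 4·(2/10) + 6·(1/10) + 9·(3/10) = 41/10.
E[X | Y ≤ 2] = (41/10) / (3/5) = 41/6.

41/6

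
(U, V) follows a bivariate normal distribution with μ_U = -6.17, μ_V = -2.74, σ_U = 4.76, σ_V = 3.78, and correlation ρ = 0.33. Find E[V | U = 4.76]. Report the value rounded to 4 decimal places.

0.1243

E[V | U=x] = μ_V + ρ(σ_V/σ_U)(x − μ_U) for jointly normal variables.
E[V | U=4.76] = -2.74 + (0.33)·(3.78/4.76)·(4.76 − (-6.17)) = -2.74 + (0.26206)·(10.93) = 0.1243.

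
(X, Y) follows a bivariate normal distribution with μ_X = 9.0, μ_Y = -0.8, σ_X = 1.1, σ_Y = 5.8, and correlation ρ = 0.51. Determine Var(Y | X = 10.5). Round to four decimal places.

Var(Y | X=x) = (1 − ρ²)·σ_Y².
Var(Y | X=10.5) = (5.8)²·(1 − (0.51)²) = 33.64·0.7399 = 24.8902.

24.8902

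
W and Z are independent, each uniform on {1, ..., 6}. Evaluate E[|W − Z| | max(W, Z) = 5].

P(max(W, Z) = 5) = 1/4.
Summing |W−Z|·P(x,y) over outcomes with max(W, Z) = 5 gives 5/9.
E[|W − Z| | max(W, Z) = 5] = (5/9) / (1/4) = 20/9.

20/9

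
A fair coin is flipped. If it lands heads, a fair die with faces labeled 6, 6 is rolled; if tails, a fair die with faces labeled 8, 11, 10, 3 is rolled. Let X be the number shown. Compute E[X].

E[X | heads] = (6+6)/2 = 6.
E[X | tails] = (8+11+10+3)/4 = 8.
By the law of total expectation,
E[X] = (1/2)·(6) + (1/2)·(8) = 7.

7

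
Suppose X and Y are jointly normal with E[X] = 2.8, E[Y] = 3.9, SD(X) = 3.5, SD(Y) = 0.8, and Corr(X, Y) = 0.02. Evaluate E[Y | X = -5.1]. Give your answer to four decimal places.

3.8639

The regression of Y on X has slope ρ·σ_Y/σ_X and passes through (μ_X, μ_Y).
E[Y | X=-5.1] = 3.9 + (0.02)·(0.8/3.5)·(-5.1 − (2.8)) = 3.9 + (0.0045714)·(-7.9) = 3.8639.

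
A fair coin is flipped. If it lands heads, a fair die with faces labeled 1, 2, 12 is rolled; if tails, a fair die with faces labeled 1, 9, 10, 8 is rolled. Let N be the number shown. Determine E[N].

E[N | heads] = (1+2+12)/3 = 5.
E[N | tails] = (1+9+10+8)/4 = 7.
By the law of total expectation,
E[N] = (1/2)·(5) + (1/2)·(7) = 6.

6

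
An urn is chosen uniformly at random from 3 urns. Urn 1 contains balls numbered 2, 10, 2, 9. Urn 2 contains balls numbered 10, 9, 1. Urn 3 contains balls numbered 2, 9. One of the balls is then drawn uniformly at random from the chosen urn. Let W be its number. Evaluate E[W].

215/36

E[W | urn 1] = (2+10+2+9)/4 = 23/4.
E[W | urn 2] = (10+9+1)/3 = 20/3.
E[W | urn 3] = (2+9)/2 = 11/2.
E[W] = (1/3)·(23/4) + (1/3)·(20/3) + (1/3)·(11/2) = 215/36.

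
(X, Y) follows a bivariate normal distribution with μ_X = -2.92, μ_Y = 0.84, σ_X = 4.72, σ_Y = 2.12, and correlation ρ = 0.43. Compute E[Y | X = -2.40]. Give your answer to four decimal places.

E[Y | X=x] = μ_Y + ρ(σ_Y/σ_X)(x − μ_X) for jointly normal variables.
E[Y | X=-2.40] = 0.84 + (0.43)·(2.12/4.72)·(-2.40 − (-2.92)) = 0.84 + (0.19314)·(0.52) = 0.9404.

0.9404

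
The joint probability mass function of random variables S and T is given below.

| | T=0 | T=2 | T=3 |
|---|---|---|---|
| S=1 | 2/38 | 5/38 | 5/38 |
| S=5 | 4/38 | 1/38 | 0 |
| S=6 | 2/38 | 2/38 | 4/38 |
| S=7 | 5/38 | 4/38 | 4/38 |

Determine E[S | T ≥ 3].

57/13

P(T ≥ 3) = 13/38.
Σ S·P over the event = 1·(5/38) + 6·(4/38) + 7·(4/38) = 3/2.
E[S | T ≥ 3] = (3/2) / (13/38) = 57/13.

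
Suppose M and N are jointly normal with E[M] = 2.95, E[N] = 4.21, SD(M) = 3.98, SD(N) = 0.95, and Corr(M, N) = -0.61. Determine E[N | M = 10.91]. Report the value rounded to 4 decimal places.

For a bivariate normal, E[N | M=x] = μ_N + ρ·(σ_N/σ_M)·(x − μ_M).
E[N | M=10.91] = 4.21 + (-0.61)·(0.95/3.98)·(10.91 − (2.95)) = 4.21 + (-0.1456)·(7.96) = 3.0510.

3.0510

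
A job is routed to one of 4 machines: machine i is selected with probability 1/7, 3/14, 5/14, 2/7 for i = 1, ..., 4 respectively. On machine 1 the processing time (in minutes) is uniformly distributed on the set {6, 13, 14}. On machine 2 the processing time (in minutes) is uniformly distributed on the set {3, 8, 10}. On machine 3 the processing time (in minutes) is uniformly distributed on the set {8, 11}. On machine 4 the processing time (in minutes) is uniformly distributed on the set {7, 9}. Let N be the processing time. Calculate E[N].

E[N | machine 1] = (6+13+14)/3 = 11.
E[N | machine 2] = (3+8+10)/3 = 7.
E[N | machine 3] = (8+11)/2 = 19/2.
E[N | machine 4] = (7+9)/2 = 8.
E[N] = (1/7)·(11) + (3/14)·(7) + (5/14)·(19/2) + (2/7)·(8) = 35/4.

35/4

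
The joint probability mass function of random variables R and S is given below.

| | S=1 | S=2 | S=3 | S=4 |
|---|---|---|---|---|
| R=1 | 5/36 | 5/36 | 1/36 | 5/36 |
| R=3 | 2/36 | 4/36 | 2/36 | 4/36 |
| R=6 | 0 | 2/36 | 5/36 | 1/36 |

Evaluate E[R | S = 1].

P(S = 1) = 7/36.
Σ R·P over the event = 1·(5/36) + 3·(2/36) = 11/36.
E[R | S = 1] = (11/36) / (7/36) = 11/7.

11/7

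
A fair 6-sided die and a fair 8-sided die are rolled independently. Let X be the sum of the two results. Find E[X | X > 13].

14

P(X > 13) = 1/48.
Σ over the event: 14·1/48 = 7/24.
E[X | X > 13] = (7/24) / (1/48) = 14.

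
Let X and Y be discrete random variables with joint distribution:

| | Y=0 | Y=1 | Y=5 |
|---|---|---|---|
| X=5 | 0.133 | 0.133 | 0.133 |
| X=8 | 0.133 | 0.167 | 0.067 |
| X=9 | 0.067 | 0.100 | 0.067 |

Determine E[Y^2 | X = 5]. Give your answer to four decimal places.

P(X = 5) = 0.399.
Summing Y^2·P(X=x,Y=y) over the conditioning event gives 3.458.
E[Y^2 | X = 5] = (3.458) / (0.399) = 8.6667.

8.6667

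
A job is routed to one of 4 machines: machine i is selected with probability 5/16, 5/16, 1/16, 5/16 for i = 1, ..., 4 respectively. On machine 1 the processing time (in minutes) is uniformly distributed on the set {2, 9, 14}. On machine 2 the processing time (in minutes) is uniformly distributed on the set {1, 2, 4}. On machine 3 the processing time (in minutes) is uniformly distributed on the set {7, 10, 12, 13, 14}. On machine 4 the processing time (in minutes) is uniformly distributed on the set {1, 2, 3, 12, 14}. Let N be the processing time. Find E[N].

E[N | machine 1] = (2+9+14)/3 = 25/3.
E[N | machine 2] = (1+2+4)/3 = 7/3.
E[N | machine 3] = (7+10+12+13+14)/5 = 56/5.
E[N | machine 4] = (1+2+3+12+14)/5 = 32/5.
E[N] = (5/16)·(25/3) + (5/16)·(7/3) + (1/16)·(56/5) + (5/16)·(32/5) = 181/30.

181/30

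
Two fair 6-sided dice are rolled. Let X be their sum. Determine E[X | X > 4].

116/15

P(X > 4) = 5/6.
Σ over the event: 5·1/9 + 6·5/36 + 7·1/6 + 8·5/36 + 9·1/9 + 10·1/12 + 11·1/18 + 12·1/36 = 58/9.
E[X | X > 4] = (58/9) / (5/6) = 116/15.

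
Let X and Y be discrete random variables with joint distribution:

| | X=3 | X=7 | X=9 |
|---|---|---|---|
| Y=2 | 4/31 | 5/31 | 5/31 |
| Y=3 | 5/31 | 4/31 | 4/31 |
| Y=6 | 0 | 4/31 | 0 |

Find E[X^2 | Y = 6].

49

P(Y = 6) = 4/31.
Σ X^2·P over the event = 49·(4/31) = 196/31.
E[X^2 | Y = 6] = (196/31) / (4/31) = 49.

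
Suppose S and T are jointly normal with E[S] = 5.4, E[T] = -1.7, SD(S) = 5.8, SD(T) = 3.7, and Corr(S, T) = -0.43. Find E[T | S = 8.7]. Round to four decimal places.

The regression of T on S has slope ρ·σ_T/σ_S and passes through (μ_S, μ_T).
E[T | S=8.7] = -1.7 + (-0.43)·(3.7/5.8)·(8.7 − (5.4)) = -1.7 + (-0.27431)·(3.3) = -2.6052.

-2.6052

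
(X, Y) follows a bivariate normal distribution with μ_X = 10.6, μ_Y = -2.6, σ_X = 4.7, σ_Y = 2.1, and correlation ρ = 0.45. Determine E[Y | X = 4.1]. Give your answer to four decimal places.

-3.9069

For a bivariate normal, E[Y | X=x] = μ_Y + ρ·(σ_Y/σ_X)·(x − μ_X).
E[Y | X=4.1] = -2.6 + (0.45)·(2.1/4.7)·(4.1 − (10.6)) = -2.6 + (0.20106)·(-6.5) = -3.9069.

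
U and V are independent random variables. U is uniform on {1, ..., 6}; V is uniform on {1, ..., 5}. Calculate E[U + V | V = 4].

15/2

P(V = 4) = 1/5.
Summing (U+V)·P(x,y) over outcomes with V = 4 gives 3/2.
E[U + V | V = 4] = (3/2) / (1/5) = 15/2.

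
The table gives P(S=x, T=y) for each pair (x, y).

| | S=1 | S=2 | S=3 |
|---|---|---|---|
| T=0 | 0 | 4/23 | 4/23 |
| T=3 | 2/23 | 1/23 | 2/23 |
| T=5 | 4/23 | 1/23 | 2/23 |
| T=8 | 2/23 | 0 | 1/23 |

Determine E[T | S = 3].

8/3

P(S = 3) = 9/23.
Σ T·P over the event = 0·(4/23) + 3·(2/23) + 5·(2/23) + 8·(1/23) = 24/23.
E[T | S = 3] = (24/23) / (9/23) = 8/3.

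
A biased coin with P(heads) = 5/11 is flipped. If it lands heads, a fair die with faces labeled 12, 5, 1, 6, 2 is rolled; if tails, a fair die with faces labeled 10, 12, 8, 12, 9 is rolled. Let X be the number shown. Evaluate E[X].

E[X | heads] = (12+5+1+6+2)/5 = 26/5.
E[X | tails] = (10+12+8+12+9)/5 = 51/5.
E[X] = (5/11)·(26/5) + (6/11)·(51/5) = 436/55.

436/55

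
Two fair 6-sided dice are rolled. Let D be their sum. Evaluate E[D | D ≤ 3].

8/3

P(D ≤ 3) = 1/12.
Σ over the event: 2·1/36 + 3·1/18 = 2/9.
E[D | D ≤ 3] = (2/9) / (1/12) = 8/3.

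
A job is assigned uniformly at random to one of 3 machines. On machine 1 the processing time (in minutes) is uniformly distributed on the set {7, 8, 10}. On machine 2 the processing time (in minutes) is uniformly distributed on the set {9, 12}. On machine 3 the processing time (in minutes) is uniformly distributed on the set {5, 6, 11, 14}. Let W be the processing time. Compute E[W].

167/18

E[W | machine 1] = (7+8+10)/3 = 25/3.
E[W | machine 2] = (9+12)/2 = 21/2.
E[W | machine 3] = (5+6+11+14)/4 = 9.
By the law of total expectation,
E[W] = (1/3)·(25/3) + (1/3)·(21/2) + (1/3)·(9) = 167/18.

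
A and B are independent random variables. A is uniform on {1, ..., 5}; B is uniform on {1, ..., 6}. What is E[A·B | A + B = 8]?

29/2

Outcomes with A + B = 8: (2,6), (3,5), (4,4), (5,3), each with probability 1/30.
E[A·B | A + B = 8] = (12 + 15 + 16 + 15) / 4 = 29/2.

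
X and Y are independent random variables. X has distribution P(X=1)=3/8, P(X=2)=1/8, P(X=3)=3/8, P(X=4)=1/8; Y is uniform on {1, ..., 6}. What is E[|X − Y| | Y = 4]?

7/4

P(Y = 4) = 1/6.
Summing |X−Y|·P(x,y) over outcomes with Y = 4 gives 7/24.
E[|X − Y| | Y = 4] = (7/24) / (1/6) = 7/4.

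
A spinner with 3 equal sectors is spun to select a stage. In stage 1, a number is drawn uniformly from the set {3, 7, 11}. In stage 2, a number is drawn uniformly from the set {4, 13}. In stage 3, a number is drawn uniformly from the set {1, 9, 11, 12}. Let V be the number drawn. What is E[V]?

E[V | stage 1] = (3+7+11)/3 = 7.
E[V | stage 2] = (4+13)/2 = 17/2.
E[V | stage 3] = (1+9+11+12)/4 = 33/4.
By the law of total expectation,
E[V] = (1/3)·(7) + (1/3)·(17/2) + (1/3)·(33/4) = 95/12.

95/12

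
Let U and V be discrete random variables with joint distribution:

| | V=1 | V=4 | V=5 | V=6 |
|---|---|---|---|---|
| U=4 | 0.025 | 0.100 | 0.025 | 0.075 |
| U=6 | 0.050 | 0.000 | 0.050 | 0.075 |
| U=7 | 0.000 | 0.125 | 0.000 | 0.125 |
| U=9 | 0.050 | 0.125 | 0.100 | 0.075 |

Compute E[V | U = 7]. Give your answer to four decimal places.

5.0000

P(U = 7) = 0.250.
Σ V·P over the event = 4·(0.125) + 6·(0.125) = 1.250.
E[V | U = 7] = (1.250) / (0.250) = 5.0000.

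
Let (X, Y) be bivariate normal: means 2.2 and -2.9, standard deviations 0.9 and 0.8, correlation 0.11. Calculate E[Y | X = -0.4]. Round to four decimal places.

For a bivariate normal, E[Y | X=x] = μ_Y + ρ·(σ_Y/σ_X)·(x − μ_X).
E[Y | X=-0.4] = -2.9 + (0.11)·(0.8/0.9)·(-0.4 − (2.2)) = -2.9 + (0.097778)·(-2.6) = -3.1542.

-3.1542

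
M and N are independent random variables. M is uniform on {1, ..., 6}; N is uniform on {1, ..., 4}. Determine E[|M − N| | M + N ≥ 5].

19/9

P(M + N ≥ 5) = 3/4.
Summing |M−N|·P(x,y) over outcomes with M + N ≥ 5 gives 19/12.
E[|M − N| | M + N ≥ 5] = (19/12) / (3/4) = 19/9.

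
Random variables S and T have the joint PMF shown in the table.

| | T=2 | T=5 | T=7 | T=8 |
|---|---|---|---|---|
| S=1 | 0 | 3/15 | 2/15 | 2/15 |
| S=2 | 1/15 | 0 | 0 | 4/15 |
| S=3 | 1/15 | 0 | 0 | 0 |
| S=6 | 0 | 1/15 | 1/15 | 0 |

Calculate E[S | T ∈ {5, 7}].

17/7

P(T ∈ {5, 7}) = 7/15.
Summing S·P(S=x,T=y) over the conditioning event gives 17/15.
E[S | T ∈ {5, 7}] = (17/15) / (7/15) = 17/7.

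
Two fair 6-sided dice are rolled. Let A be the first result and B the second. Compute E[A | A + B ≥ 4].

122/33

P(A + B ≥ 4) = 11/12.
Summing A·P(x,y) over outcomes with A + B ≥ 4 gives 61/18.
E[A | A + B ≥ 4] = (61/18) / (11/12) = 122/33.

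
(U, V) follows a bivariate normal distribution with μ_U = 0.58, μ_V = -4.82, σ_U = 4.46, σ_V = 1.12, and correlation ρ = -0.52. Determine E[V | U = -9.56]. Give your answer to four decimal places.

The regression of V on U has slope ρ·σ_V/σ_U and passes through (μ_U, μ_V).
E[V | U=-9.56] = -4.82 + (-0.52)·(1.12/4.46)·(-9.56 − (0.58)) = -4.82 + (-0.13058)·(-10.14) = -3.4959.

-3.4959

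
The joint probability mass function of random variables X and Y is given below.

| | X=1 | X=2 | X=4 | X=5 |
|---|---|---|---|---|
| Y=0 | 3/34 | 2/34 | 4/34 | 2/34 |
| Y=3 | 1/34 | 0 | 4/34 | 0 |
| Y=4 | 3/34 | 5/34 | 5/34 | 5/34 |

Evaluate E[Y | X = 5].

P(X = 5) = 7/34.
Σ Y·P over the event = 0·(2/34) + 4·(5/34) = 10/17.
E[Y | X = 5] = (10/17) / (7/34) = 20/7.

20/7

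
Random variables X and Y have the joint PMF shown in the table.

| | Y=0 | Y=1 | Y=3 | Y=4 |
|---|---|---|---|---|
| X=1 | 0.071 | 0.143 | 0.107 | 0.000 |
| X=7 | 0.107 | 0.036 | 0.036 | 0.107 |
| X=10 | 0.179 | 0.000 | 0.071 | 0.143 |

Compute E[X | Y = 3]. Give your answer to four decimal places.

4.9953

P(Y = 3) = 0.214.
Σ X·P over the event = 1·(0.107) + 7·(0.036) + 10·(0.071) = 1.069.
E[X | Y = 3] = (1.069) / (0.214) = 4.9953.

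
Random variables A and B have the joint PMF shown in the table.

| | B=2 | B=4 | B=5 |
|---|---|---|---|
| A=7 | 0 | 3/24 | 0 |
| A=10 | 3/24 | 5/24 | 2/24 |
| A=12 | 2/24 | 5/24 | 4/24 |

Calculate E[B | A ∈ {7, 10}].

48/13

P(A ∈ {7, 10}) = 13/24.
Σ B·P over the event = 4·(3/24) + 2·(3/24) + 4·(5/24) + 5·(2/24) = 2.
E[B | A ∈ {7, 10}] = (2) / (13/24) = 48/13.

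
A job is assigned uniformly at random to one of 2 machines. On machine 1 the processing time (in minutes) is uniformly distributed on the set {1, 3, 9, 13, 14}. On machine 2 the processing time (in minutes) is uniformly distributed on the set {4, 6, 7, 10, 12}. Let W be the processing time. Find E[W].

E[W | machine 1] = (1+3+9+13+14)/5 = 8.
E[W | machine 2] = (4+6+7+10+12)/5 = 39/5.
E[W] = (1/2)·(8) + (1/2)·(39/5) = 79/10.

79/10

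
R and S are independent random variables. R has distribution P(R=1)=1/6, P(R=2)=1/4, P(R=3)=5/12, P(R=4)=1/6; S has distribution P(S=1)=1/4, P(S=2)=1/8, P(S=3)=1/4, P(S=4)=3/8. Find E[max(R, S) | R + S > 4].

P(R + S > 4) = 67/96.
Summing max(R,S)·P(x,y) over outcomes with R + S > 4 gives 247/96.
E[max(R, S) | R + S > 4] = (247/96) / (67/96) = 247/67.

247/67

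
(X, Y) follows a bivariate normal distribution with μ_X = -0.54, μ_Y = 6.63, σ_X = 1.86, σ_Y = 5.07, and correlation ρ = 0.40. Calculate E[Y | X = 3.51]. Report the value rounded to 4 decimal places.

11.0458

E[Y | X=x] = μ_Y + ρ(σ_Y/σ_X)(x − μ_X) for jointly normal variables.
E[Y | X=3.51] = 6.63 + (0.40)·(5.07/1.86)·(3.51 − (-0.54)) = 6.63 + (1.09032)·(4.05) = 11.0458.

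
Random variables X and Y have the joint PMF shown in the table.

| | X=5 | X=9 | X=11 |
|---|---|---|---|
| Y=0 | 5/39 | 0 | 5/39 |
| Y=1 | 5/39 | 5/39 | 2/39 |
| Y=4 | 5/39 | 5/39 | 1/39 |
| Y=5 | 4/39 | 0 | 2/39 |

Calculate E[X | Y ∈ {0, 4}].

P(Y ∈ {0, 4}) = 7/13.
Summing X·P(X=x,Y=y) over the conditioning event gives 161/39.
E[X | Y ∈ {0, 4}] = (161/39) / (7/13) = 23/3.

23/3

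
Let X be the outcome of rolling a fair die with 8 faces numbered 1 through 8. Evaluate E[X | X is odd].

4

Given X is odd, X is equally likely to be any of {1, 3, 5, 7}.
E[X | X is odd] = (1 + 3 + 5 + 7) / 4 = 4.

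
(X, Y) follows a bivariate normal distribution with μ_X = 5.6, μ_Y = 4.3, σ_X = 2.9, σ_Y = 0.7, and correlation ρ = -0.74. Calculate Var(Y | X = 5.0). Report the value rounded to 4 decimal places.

0.2217

For a bivariate normal, Var(Y | X=x) = σ_Y²(1 − ρ²).
Var(Y | X=5.0) = (0.7)²·(1 − (-0.74)²) = 0.49·0.4524 = 0.2217.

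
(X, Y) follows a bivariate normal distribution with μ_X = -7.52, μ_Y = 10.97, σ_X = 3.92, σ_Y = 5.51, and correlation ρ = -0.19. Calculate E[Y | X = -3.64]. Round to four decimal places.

9.9338

The regression of Y on X has slope ρ·σ_Y/σ_X and passes through (μ_X, μ_Y).
E[Y | X=-3.64] = 10.97 + (-0.19)·(5.51/3.92)·(-3.64 − (-7.52)) = 10.97 + (-0.26707)·(3.88) = 9.9338.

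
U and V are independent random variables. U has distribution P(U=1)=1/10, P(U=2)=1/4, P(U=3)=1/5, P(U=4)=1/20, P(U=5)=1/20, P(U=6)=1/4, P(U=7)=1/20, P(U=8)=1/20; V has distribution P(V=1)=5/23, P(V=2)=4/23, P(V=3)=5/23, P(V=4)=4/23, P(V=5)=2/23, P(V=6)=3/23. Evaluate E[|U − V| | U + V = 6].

P(U + V = 6) = 53/460.
Summing |U−V|·P(x,y) over outcomes with U + V = 6 gives 21/115.
E[|U − V| | U + V = 6] = (21/115) / (53/460) = 84/53.

84/53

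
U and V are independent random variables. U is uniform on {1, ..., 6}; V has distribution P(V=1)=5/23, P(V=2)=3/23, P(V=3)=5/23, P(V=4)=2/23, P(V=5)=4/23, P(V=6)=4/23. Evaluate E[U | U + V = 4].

2

P(U + V = 4) = 13/138.
Summing U·P(x,y) over outcomes with U + V = 4 gives 13/69.
E[U | U + V = 4] = (13/69) / (13/138) = 2.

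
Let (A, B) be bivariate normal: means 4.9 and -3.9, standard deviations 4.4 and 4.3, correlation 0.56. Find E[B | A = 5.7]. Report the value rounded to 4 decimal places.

-3.4622

The regression of B on A has slope ρ·σ_B/σ_A and passes through (μ_A, μ_B).
E[B | A=5.7] = -3.9 + (0.56)·(4.3/4.4)·(5.7 − (4.9)) = -3.9 + (0.54727)·(0.8) = -3.4622.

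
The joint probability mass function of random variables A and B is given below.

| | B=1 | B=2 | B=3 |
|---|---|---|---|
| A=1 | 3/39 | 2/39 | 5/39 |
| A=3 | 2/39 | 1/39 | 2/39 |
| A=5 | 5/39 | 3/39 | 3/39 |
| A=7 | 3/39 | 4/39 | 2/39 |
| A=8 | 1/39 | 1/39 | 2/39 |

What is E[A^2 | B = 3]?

P(B = 3) = 14/39.
Σ A^2·P over the event = 1·(5/39) + 9·(2/39) + 25·(3/39) + 49·(2/39) + 64·(2/39) = 108/13.
E[A^2 | B = 3] = (108/13) / (14/39) = 162/7.

162/7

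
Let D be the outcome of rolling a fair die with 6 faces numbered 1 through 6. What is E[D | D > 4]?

11/2

Given D > 4, D is equally likely to be any of {5, 6}.
E[D | D > 4] = (5 + 6) / 2 = 11/2.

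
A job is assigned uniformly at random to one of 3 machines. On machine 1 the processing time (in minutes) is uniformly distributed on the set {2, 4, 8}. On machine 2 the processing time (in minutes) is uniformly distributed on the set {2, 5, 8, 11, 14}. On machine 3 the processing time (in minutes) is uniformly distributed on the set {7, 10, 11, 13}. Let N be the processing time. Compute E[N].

275/36

E[N | machine 1] = (2+4+8)/3 = 14/3.
E[N | machine 2] = (2+5+8+11+14)/5 = 8.
E[N | machine 3] = (7+10+11+13)/4 = 41/4.
E[N] = (1/3)·(14/3) + (1/3)·(8) + (1/3)·(41/4) = 275/36.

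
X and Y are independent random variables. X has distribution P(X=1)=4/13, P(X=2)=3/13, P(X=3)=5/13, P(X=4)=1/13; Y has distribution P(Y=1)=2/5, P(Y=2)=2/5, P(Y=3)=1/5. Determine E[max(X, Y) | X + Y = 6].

P(X + Y = 6) = 7/65.
Summing max(X,Y)·P(x,y) over outcomes with X + Y = 6 gives 23/65.
E[max(X, Y) | X + Y = 6] = (23/65) / (7/65) = 23/7.

23/7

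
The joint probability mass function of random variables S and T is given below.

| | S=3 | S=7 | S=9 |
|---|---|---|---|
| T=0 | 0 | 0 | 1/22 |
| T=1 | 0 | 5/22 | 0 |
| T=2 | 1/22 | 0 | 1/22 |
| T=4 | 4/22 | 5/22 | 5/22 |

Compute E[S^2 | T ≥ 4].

P(T ≥ 4) = 7/11.
Σ S^2·P over the event = 9·(4/22) + 49·(5/22) + 81·(5/22) = 343/11.
E[S^2 | T ≥ 4] = (343/11) / (7/11) = 49.

49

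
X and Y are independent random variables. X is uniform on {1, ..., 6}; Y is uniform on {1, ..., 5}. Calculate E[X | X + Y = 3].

3/2

Outcomes with X + Y = 3: (1,2), (2,1), each with probability 1/30.
E[X | X + Y = 3] = (1 + 2) / 2 = 3/2.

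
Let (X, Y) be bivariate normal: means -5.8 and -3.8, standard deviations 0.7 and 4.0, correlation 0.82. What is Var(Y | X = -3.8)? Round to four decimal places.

For a bivariate normal, Var(Y | X=x) = σ_Y²(1 − ρ²).
Var(Y | X=-3.8) = (4.0)²·(1 − (0.82)²) = 16·0.3276 = 5.2416.

5.2416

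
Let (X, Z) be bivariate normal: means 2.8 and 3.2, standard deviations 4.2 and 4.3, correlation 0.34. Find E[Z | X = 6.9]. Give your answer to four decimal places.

4.6272

E[Z | X=x] = μ_Z + ρ(σ_Z/σ_X)(x − μ_X) for jointly normal variables.
E[Z | X=6.9] = 3.2 + (0.34)·(4.3/4.2)·(6.9 − (2.8)) = 3.2 + (0.3481)·(4.1) = 4.6272.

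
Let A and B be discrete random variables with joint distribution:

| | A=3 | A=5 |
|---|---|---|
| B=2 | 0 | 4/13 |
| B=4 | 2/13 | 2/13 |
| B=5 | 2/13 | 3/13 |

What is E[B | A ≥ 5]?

31/9

P(A ≥ 5) = 9/13.
Σ B·P over the event = 2·(4/13) + 4·(2/13) + 5·(3/13) = 31/13.
E[B | A ≥ 5] = (31/13) / (9/13) = 31/9.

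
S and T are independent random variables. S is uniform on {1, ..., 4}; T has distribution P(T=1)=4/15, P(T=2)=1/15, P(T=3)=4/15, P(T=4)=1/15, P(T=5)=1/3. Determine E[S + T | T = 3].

11/2

P(T = 3) = 4/15.
Summing (S+T)·P(x,y) over outcomes with T = 3 gives 22/15.
E[S + T | T = 3] = (22/15) / (4/15) = 11/2.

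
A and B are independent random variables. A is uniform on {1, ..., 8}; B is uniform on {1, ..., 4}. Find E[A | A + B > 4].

P(A + B > 4) = 13/16.
Summing A·P(x,y) over outcomes with A + B > 4 gives 67/16.
E[A | A + B > 4] = (67/16) / (13/16) = 67/13.

67/13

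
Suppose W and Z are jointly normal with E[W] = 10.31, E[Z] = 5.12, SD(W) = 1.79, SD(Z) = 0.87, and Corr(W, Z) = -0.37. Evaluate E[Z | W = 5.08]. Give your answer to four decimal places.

E[Z | W=x] = μ_Z + ρ(σ_Z/σ_W)(x − μ_W) for jointly normal variables.
E[Z | W=5.08] = 5.12 + (-0.37)·(0.87/1.79)·(5.08 − (10.31)) = 5.12 + (-0.17983)·(-5.23) = 6.0605.

6.0605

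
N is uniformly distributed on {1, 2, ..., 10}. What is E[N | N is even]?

6

Given N is even, N is equally likely to be any of {2, 4, 6, 8, 10}.
E[N | N is even] = (2 + 4 + 6 + 8 + 10) / 5 = 6.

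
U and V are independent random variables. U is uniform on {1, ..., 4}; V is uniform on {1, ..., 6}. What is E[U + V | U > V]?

5

Outcomes with U > V: (2,1), (3,1), (3,2), (4,1), (4,2), (4,3), each with probability 1/24.
E[U + V | U > V] = (3 + 4 + 5 + 5 + 6 + 7) / 6 = 5.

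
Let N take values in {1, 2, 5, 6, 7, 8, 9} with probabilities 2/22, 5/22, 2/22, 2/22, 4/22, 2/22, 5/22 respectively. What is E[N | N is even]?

P(N is even) = 9/22.
Σ over the event: 2·5/22 + 6·1/11 + 8·1/11 = 19/11.
E[N | N is even] = (19/11) / (9/22) = 38/9.

38/9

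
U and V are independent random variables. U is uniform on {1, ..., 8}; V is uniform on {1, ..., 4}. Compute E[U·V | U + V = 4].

10/3

Outcomes with U + V = 4: (1,3), (2,2), (3,1), each with probability 1/32.
E[U·V | U + V = 4] = (3 + 4 + 3) / 3 = 10/3.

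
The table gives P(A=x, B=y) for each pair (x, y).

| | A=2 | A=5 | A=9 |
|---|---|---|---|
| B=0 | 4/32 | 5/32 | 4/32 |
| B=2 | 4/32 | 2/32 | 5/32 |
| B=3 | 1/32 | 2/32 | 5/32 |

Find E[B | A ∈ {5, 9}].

35/23

P(A ∈ {5, 9}) = 23/32.
Σ B·P over the event = 0·(5/32) + 2·(2/32) + 3·(2/32) + 0·(4/32) + 2·(5/32) + 3·(5/32) = 35/32.
E[B | A ∈ {5, 9}] = (35/32) / (23/32) = 35/23.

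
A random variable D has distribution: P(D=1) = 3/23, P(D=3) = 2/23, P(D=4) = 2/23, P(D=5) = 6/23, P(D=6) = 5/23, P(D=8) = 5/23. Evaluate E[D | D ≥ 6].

7

P(D ≥ 6) = 10/23.
Σ over the event: 6·5/23 + 8·5/23 = 70/23.
E[D | D ≥ 6] = (70/23) / (10/23) = 7.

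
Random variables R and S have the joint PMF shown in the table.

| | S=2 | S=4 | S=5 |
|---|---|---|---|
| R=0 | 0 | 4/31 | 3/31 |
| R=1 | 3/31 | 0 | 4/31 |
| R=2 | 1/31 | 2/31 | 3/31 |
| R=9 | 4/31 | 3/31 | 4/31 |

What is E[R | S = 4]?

31/9

P(S = 4) = 9/31.
Summing R·P(R=x,S=y) over the conditioning event gives 1.
E[R | S = 4] = (1) / (9/31) = 31/9.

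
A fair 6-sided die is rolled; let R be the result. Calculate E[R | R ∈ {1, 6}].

P(R ∈ {1, 6}) = 1/3.
Σ over the event: 1·1/6 + 6·1/6 = 7/6.
E[R | R ∈ {1, 6}] = (7/6) / (1/3) = 7/2.

7/2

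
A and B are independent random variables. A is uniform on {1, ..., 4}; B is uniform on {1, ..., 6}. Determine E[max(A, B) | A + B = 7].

P(A + B = 7) = 1/6.
Summing max(A,B)·P(x,y) over outcomes with A + B = 7 gives 19/24.
E[max(A, B) | A + B = 7] = (19/24) / (1/6) = 19/4.

19/4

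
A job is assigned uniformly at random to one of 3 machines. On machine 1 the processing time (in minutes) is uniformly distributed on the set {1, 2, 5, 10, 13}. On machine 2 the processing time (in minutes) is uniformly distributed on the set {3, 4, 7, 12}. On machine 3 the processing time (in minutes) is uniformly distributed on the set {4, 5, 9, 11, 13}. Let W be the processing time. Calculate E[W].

E[W | machine 1] = (1+2+5+10+13)/5 = 31/5.
E[W | machine 2] = (3+4+7+12)/4 = 13/2.
E[W | machine 3] = (4+5+9+11+13)/5 = 42/5.
E[W] = (1/3)·(31/5) + (1/3)·(13/2) + (1/3)·(42/5) = 211/30.

211/30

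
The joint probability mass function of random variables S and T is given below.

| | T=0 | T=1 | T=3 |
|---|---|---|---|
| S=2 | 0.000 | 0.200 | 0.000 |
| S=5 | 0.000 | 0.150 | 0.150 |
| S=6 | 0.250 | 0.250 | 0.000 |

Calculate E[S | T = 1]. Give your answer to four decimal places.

P(T = 1) = 0.600.
Σ S·P over the event = 2·(0.200) + 5·(0.150) + 6·(0.250) = 2.650.
E[S | T = 1] = (2.650) / (0.600) = 4.4167.

4.4167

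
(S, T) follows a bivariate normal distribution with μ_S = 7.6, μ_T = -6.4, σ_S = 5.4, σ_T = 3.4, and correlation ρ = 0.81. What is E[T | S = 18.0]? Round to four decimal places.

-1.0960

For a bivariate normal, E[T | S=x] = μ_T + ρ·(σ_T/σ_S)·(x − μ_S).
E[T | S=18.0] = -6.4 + (0.81)·(3.4/5.4)·(18.0 − (7.6)) = -6.4 + (0.51)·(10.4) = -1.0960.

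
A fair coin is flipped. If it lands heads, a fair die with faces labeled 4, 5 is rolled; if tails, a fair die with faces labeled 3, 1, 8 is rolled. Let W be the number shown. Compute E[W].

17/4

E[W | heads] = (4+5)/2 = 9/2.
E[W | tails] = (3+1+8)/3 = 4.
E[W] = (1/2)·(9/2) + (1/2)·(4) = 17/4.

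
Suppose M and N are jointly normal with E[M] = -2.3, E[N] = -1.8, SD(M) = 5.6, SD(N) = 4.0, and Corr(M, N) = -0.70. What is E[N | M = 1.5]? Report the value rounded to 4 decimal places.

The regression of N on M has slope ρ·σ_N/σ_M and passes through (μ_M, μ_N).
E[N | M=1.5] = -1.8 + (-0.70)·(4.0/5.6)·(1.5 − (-2.3)) = -1.8 + (-0.5)·(3.8) = -3.7000.

-3.7000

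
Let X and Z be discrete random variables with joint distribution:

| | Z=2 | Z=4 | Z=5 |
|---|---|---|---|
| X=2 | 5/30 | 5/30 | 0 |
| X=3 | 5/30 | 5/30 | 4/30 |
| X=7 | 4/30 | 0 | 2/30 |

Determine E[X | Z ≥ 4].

51/16

P(Z ≥ 4) = 8/15.
Σ X·P over the event = 2·(5/30) + 3·(5/30) + 3·(4/30) + 7·(2/30) = 17/10.
E[X | Z ≥ 4] = (17/10) / (8/15) = 51/16.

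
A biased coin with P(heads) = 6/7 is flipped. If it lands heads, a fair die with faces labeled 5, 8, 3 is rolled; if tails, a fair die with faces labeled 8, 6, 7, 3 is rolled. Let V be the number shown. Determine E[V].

E[V | heads] = (5+8+3)/3 = 16/3.
E[V | tails] = (8+6+7+3)/4 = 6.
E[V] = (6/7)·(16/3) + (1/7)·(6) = 38/7.

38/7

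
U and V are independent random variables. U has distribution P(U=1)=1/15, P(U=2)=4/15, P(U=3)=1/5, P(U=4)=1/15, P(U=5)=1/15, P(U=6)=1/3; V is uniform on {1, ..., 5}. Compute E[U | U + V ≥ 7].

P(U + V ≥ 7) = 14/25.
Summing U·P(x,y) over outcomes with U + V ≥ 7 gives 208/75.
E[U | U + V ≥ 7] = (208/75) / (14/25) = 104/21.

104/21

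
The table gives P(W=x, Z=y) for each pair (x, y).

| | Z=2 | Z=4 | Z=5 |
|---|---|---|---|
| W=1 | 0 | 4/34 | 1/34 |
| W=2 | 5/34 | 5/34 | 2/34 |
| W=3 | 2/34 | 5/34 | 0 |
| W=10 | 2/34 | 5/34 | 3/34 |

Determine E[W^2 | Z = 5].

103/2

P(Z = 5) = 3/17.
Summing W^2·P(W=x,Z=y) over the conditioning event gives 309/34.
E[W^2 | Z = 5] = (309/34) / (3/17) = 103/2.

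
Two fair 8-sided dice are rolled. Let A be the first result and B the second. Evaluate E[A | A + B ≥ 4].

284/61

P(A + B ≥ 4) = 61/64.
Summing A·P(x,y) over outcomes with A + B ≥ 4 gives 71/16.
E[A | A + B ≥ 4] = (71/16) / (61/64) = 284/61.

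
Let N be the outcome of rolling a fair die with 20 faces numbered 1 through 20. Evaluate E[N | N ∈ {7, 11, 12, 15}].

P(N ∈ {7, 11, 12, 15}) = 1/5.
Σ over the event: 7·1/20 + 11·1/20 + 12·1/20 + 15·1/20 = 9/4.
E[N | N ∈ {7, 11, 12, 15}] = (9/4) / (1/5) = 45/4.

45/4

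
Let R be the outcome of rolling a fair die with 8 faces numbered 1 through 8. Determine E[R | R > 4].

13/2

Given R > 4, R is equally likely to be any of {5, 6, 7, 8}.
E[R | R > 4] = (5 + 6 + 7 + 8) / 4 = 13/2.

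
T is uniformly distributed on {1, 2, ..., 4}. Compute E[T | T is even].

Given T is even, T is equally likely to be any of {2, 4}.
E[T | T is even] = (2 + 4) / 2 = 3.

3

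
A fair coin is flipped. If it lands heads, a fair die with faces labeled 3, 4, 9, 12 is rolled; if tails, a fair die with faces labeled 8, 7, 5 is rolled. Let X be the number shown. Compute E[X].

E[X | heads] = (3+4+9+12)/4 = 7.
E[X | tails] = (8+7+5)/3 = 20/3.
E[X] = (1/2)·(7) + (1/2)·(20/3) = 41/6.

41/6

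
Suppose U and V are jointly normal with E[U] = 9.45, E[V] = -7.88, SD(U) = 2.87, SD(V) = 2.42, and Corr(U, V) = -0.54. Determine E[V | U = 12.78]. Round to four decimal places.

For a bivariate normal, E[V | U=x] = μ_V + ρ·(σ_V/σ_U)·(x − μ_U).
E[V | U=12.78] = -7.88 + (-0.54)·(2.42/2.87)·(12.78 − (9.45)) = -7.88 + (-0.455331)·(3.33) = -9.3963.

-9.3963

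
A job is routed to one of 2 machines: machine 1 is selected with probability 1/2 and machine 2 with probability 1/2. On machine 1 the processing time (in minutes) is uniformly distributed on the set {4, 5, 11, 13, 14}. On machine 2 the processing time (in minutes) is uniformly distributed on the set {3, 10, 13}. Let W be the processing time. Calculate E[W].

271/30

E[W | machine 1] = (4+5+11+13+14)/5 = 47/5.
E[W | machine 2] = (3+10+13)/3 = 26/3.
E[W] = (1/2)·(47/5) + (1/2)·(26/3) = 271/30.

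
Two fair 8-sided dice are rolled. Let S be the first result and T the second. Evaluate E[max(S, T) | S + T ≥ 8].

294/43

P(S + T ≥ 8) = 43/64.
Summing max(S,T)·P(x,y) over outcomes with S + T ≥ 8 gives 147/32.
E[max(S, T) | S + T ≥ 8] = (147/32) / (43/64) = 294/43.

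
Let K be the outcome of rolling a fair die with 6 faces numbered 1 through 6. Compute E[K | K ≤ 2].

3/2

Given K ≤ 2, K is equally likely to be any of {1, 2}.
E[K | K ≤ 2] = (1 + 2) / 2 = 3/2.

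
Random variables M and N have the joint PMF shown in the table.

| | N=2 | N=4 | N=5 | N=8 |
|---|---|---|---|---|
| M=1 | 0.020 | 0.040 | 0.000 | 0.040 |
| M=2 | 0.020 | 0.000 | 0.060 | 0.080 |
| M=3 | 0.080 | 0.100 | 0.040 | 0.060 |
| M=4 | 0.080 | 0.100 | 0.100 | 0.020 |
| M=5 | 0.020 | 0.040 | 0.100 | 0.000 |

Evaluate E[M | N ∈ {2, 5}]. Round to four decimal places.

3.5769

P(N ∈ {2, 5}) = 0.520.
Summing M·P(M=x,N=y) over the conditioning event gives 1.860.
E[M | N ∈ {2, 5}] = (1.860) / (0.520) = 3.5769.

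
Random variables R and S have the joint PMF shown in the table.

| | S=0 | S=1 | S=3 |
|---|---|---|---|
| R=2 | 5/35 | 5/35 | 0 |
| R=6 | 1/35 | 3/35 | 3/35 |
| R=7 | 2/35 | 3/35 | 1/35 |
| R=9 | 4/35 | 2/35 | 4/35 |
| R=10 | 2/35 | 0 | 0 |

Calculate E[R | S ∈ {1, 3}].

128/21

P(S ∈ {1, 3}) = 3/5.
Σ R·P over the event = 2·(5/35) + 6·(3/35) + 6·(3/35) + 7·(3/35) + 7·(1/35) + 9·(2/35) + 9·(4/35) = 128/35.
E[R | S ∈ {1, 3}] = (128/35) / (3/5) = 128/21.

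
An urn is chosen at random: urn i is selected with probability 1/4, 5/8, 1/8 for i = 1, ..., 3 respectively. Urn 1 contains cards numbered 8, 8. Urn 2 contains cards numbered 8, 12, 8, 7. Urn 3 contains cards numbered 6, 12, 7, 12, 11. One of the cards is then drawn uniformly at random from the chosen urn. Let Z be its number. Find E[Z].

1387/160

E[Z | urn 1] = (8+8)/2 = 8.
E[Z | urn 2] = (8+12+8+7)/4 = 35/4.
E[Z | urn 3] = (6+12+7+12+11)/5 = 48/5.
E[Z] = (1/4)·(8) + (5/8)·(35/4) + (1/8)·(48/5) = 1387/160.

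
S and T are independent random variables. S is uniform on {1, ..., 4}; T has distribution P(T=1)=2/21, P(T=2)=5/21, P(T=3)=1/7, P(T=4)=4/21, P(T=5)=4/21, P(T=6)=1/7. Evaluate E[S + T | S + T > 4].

89/13

P(S + T > 4) = 65/84.
Summing (S+T)·P(x,y) over outcomes with S + T > 4 gives 445/84.
E[S + T | S + T > 4] = (445/84) / (65/84) = 89/13.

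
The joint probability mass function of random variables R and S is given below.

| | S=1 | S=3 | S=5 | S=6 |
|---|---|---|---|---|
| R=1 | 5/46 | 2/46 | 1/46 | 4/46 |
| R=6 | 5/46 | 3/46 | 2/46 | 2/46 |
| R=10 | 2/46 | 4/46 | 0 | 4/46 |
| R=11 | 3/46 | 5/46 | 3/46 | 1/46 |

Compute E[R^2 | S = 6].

P(S = 6) = 11/46.
Σ R^2·P over the event = 1·(4/46) + 36·(2/46) + 100·(4/46) + 121·(1/46) = 597/46.
E[R^2 | S = 6] = (597/46) / (11/46) = 597/11.

597/11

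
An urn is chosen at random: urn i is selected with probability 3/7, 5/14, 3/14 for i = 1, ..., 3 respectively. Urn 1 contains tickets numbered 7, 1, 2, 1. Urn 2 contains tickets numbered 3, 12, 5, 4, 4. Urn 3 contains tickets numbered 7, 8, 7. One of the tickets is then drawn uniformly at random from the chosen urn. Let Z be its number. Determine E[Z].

E[Z | urn 1] = (7+1+2+1)/4 = 11/4.
E[Z | urn 2] = (3+12+5+4+4)/5 = 28/5.
E[Z | urn 3] = (7+8+7)/3 = 22/3.
By the law of total expectation,
E[Z] = (3/7)·(11/4) + (5/14)·(28/5) + (3/14)·(22/3) = 19/4.

19/4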